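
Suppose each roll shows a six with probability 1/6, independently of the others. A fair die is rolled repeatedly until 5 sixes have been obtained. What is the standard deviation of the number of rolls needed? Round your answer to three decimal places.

12.247

Y = total rolls until the fifth success; negative binomial with r=5, p=0.166667.
SD(Y) = √[r(1−p)/p²] = √(150.00000) = 12.24745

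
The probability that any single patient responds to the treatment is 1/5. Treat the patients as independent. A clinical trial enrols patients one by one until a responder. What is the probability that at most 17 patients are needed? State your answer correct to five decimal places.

0.97748

Y = number of patients to the first success; geometric, p = 0.20.
P(Y ≤ 17) = 1 − (1−p)^17 = 1 − 0.0225180 = 0.9774820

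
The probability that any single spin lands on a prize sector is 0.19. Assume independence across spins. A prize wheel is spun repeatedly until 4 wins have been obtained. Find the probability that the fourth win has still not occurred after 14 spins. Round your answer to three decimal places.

Needing more than 14 spins ⇔ fewer than 4 successes in the first 14. With X ~ Binomial(14, 0.19), P(Y > 14) = P(X ≤ 3).
  k=0: C(14,0)·0.19^0·0.81^14 = 0.05233
  k=1: C(14,1)·0.19^1·0.81^13 = 0.17186
  k=2: C(14,2)·0.19^2·0.81^12 = 0.26204
  k=3: C(14,3)·0.19^3·0.81^11 = 0.24587
P(X ≤ 3) = 0.73211

0.732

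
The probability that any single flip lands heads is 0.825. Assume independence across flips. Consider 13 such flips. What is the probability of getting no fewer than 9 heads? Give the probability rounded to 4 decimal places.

X ~ Binomial(13, 0.825); P(X ≥ 9) = Σ C(13,k) p^k (1−p)^(13−k) over k:
  k=9: C(13,9)·0.825^9·0.175^4 = 0.118725
  k=10: C(13,10)·0.825^10·0.175^3 = 0.223882
  k=11: C(13,11)·0.825^11·0.175^2 = 0.287849
  k=12: C(13,12)·0.825^12·0.175^1 = 0.226167
  k=13: C(13,13)·0.825^13·0.175^0 = 0.082017
Total = 0.938640

0.9386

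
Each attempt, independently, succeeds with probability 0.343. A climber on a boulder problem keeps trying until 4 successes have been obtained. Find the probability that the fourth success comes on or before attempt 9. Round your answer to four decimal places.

0.3736

Finishing within 9 attempts ⇔ at least 4 successes in the first 9. With X ~ Binomial(9, 0.343), P(Y ≤ 9) = 1 − P(X ≤ 3).
  k=0: C(9,0)·0.343^0·0.657^9 = 0.022808
  k=1: C(9,1)·0.343^1·0.657^8 = 0.107167
  k=2: C(9,2)·0.343^2·0.657^7 = 0.223794
  k=3: C(9,3)·0.343^3·0.657^6 = 0.272618
1 − 0.626386 = 0.373614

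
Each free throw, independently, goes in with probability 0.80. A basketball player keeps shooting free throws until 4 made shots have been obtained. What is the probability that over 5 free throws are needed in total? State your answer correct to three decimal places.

0.263

Needing more than 5 free throws ⇔ fewer than 4 successes in the first 5. With X ~ Binomial(5, 0.80), P(Y > 5) = P(X ≤ 3).
  k=0: C(5,0)·0.80^0·0.20^5 = 0.00032
  k=1: C(5,1)·0.80^1·0.20^4 = 0.00640
  k=2: C(5,2)·0.80^2·0.20^3 = 0.05120
  k=3: C(5,3)·0.80^3·0.20^2 = 0.20480
P(X ≤ 3) = 0.26272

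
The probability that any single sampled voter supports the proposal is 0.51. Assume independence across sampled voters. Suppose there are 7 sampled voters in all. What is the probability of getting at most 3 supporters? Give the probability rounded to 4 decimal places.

X ~ Binomial(7, 0.51); P(X ≤ 3) = Σ C(7,k) p^k (1−p)^(7−k) over k:
  k=0: C(7,0)·0.51^0·0.49^7 = 0.006782
  k=1: C(7,1)·0.51^1·0.49^6 = 0.049413
  k=2: C(7,2)·0.51^2·0.49^5 = 0.154291
  k=3: C(7,3)·0.51^3·0.49^4 = 0.267647
Total = 0.478134

0.4781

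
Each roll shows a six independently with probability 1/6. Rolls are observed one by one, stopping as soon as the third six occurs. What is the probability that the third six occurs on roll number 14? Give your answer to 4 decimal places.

Y = trial on which the third success occurs; negative binomial, r=3, p=0.166667.
P(Y=14) = C(13,2) · p^3 · (1−p)^11
= 78 · 0.0046296 · 0.13459 = 0.048601

0.0486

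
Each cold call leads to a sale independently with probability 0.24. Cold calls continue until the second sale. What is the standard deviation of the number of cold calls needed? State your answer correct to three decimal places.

5.137

Y = total cold calls until the second success; negative binomial with r=2, p=0.24.
SD(Y) = √[r(1−p)/p²] = √(26.38889) = 5.13701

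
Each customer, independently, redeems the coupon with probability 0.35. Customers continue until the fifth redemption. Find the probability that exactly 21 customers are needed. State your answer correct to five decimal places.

0.02584

Y = trial on which the fifth success occurs; negative binomial, r=5, p=0.35.
P(Y=21) = C(20,4) · p^5 · (1−p)^16
= 4845 · 0.0052522 · 0.0010153 = 0.0258373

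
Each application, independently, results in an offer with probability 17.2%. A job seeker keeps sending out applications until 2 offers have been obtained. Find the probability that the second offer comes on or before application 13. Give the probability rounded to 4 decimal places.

0.6818

Finishing within 13 applications ⇔ at least 2 successes in the first 13. With X ~ Binomial(13, 0.172), P(Y ≤ 13) = 1 − P(X ≤ 1).
  k=0: C(13,0)·0.172^0·0.828^13 = 0.085979
  k=1: C(13,1)·0.172^1·0.828^12 = 0.232186
1 − 0.318165 = 0.681835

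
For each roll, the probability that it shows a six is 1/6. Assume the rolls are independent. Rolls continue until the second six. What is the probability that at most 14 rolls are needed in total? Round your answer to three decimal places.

0.704

Finishing within 14 rolls ⇔ at least 2 successes in the first 14. With X ~ Binomial(14, 0.166667), P(Y ≤ 14) = 1 − P(X ≤ 1).
  k=0: C(14,0)·0.166667^0·0.833333^14 = 0.07789
  k=1: C(14,1)·0.166667^1·0.833333^13 = 0.21808
1 − 0.29597 = 0.70403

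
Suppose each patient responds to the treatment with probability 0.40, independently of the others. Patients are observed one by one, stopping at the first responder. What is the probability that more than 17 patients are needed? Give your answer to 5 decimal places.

Y = number of patients to the first success; geometric, p = 0.40.
P(Y > 17) = P(first 17 all fail) = (1−p)^17 = 0.0001693

0.00017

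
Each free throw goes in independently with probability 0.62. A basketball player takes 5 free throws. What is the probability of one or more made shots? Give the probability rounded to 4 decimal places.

0.9921

P(at least one) = 1 − P(none) = 1 − (1 − 0.62)^5
= 1 − 0.007924 = 0.992076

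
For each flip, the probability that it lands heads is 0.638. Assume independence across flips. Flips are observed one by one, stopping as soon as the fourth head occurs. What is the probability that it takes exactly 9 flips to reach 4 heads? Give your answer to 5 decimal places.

Y = trial on which the fourth success occurs; negative binomial, r=4, p=0.638.
P(Y=9) = C(8,3) · p^4 · (1−p)^5
= 56 · 0.16568 · 0.0062165 = 0.0576785

0.05768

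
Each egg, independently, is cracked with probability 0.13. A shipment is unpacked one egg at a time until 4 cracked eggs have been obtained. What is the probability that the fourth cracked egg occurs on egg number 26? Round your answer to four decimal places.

Y = trial on which the fourth success occurs; negative binomial, r=4, p=0.13.
P(Y=26) = C(25,3) · p^4 · (1−p)^22
= 2300 · 0.00028561 · 0.046711 = 0.030685

0.0307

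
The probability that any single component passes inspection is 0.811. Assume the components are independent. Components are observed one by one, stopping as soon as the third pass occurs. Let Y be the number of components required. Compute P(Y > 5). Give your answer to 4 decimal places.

Needing more than 5 components ⇔ fewer than 3 successes in the first 5. With X ~ Binomial(5, 0.811), P(Y > 5) = P(X ≤ 2).
  k=0: C(5,0)·0.811^0·0.189^5 = 0.000241
  k=1: C(5,1)·0.811^1·0.189^4 = 0.005174
  k=2: C(5,2)·0.811^2·0.189^3 = 0.044405
P(X ≤ 2) = 0.049820

0.0498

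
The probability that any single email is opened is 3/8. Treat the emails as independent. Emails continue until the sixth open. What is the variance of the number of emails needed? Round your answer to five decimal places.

Y = total emails until the sixth success; negative binomial with r=6, p=0.375.
Var(Y) = r(1−p)/p² = 6·0.625 / 0.375² = 26.6666667

26.66667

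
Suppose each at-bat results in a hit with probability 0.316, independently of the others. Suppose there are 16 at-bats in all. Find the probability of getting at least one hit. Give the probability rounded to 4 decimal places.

0.9977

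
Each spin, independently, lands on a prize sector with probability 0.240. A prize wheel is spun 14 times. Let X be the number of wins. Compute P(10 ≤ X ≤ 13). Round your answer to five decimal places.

0.00024

X ~ Binomial(14, 0.24); P(10 ≤ X ≤ 13) = Σ C(14,k) p^k (1−p)^(14−k) over k:
  k=10: C(14,10)·0.24^10·0.76^4 = 0.0002117
  k=11: C(14,11)·0.24^11·0.76^3 = 0.0000243
  k=12: C(14,12)·0.24^12·0.76^2 = 0.0000019
  k=13: C(14,13)·0.24^13·0.76^1 = 0.0000001
Total = 0.0002381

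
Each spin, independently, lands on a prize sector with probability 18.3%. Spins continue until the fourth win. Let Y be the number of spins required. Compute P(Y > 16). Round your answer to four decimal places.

0.6659

Needing more than 16 spins ⇔ fewer than 4 successes in the first 16. With X ~ Binomial(16, 0.183), P(Y > 16) = P(X ≤ 3).
  k=0: C(16,0)·0.183^0·0.817^16 = 0.039405
  k=1: C(16,1)·0.183^1·0.817^15 = 0.141222
  k=2: C(16,2)·0.183^2·0.817^14 = 0.237242
  k=3: C(16,3)·0.183^3·0.817^13 = 0.247986
P(X ≤ 3) = 0.665856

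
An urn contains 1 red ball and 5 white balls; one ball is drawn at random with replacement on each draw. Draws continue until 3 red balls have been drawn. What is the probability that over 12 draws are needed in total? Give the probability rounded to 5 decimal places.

0.67743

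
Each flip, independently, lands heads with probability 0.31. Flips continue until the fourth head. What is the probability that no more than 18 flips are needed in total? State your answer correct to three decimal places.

0.857

Finishing within 18 flips ⇔ at least 4 successes in the first 18. With X ~ Binomial(18, 0.31), P(Y ≤ 18) = 1 − P(X ≤ 3).
  k=0: C(18,0)·0.31^0·0.69^18 = 0.00126
  k=1: C(18,1)·0.31^1·0.69^17 = 0.01016
  k=2: C(18,2)·0.31^2·0.69^16 = 0.03882
  k=3: C(18,3)·0.31^3·0.69^15 = 0.09301
1 − 0.14324 = 0.85676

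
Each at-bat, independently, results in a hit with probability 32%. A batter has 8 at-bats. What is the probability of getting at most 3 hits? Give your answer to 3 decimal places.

X ~ Binomial(8, 0.32); P(X ≤ 3) = Σ C(8,k) p^k (1−p)^(8−k) over k:
  k=0: C(8,0)·0.32^0·0.68^8 = 0.04572
  k=1: C(8,1)·0.32^1·0.68^7 = 0.17211
  k=2: C(8,2)·0.32^2·0.68^6 = 0.28347
  k=3: C(8,3)·0.32^3·0.68^5 = 0.26680
Total = 0.76810

0.768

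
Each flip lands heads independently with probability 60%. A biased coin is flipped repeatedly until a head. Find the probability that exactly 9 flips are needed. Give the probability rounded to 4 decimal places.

0.0004

Geometric (trials to first success), p = 0.60.
P(Y = 9) = (1−p)^8 · p = 0.00065536 · 0.60 = 0.000393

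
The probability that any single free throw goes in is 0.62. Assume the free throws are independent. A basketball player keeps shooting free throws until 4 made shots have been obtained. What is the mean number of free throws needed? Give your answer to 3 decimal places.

Y = total free throws until the fourth success; negative binomial with r=4, p=0.62.
E[Y] = r / p = 4 / 0.62 = 6.45161

6.452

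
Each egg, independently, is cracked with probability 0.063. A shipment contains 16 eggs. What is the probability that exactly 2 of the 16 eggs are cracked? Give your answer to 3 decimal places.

0.192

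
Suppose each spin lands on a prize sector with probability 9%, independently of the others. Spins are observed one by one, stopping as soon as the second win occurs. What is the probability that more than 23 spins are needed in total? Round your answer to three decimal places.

Needing more than 23 spins ⇔ fewer than 2 successes in the first 23. With X ~ Binomial(23, 0.09), P(Y > 23) = P(X ≤ 1).
  k=0: C(23,0)·0.09^0·0.91^23 = 0.11428
  k=1: C(23,1)·0.09^1·0.91^22 = 0.25994
P(X ≤ 1) = 0.37422

0.374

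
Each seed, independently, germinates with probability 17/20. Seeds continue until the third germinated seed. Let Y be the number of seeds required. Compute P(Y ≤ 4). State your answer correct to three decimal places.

0.890

Finishing within 4 seeds ⇔ at least 3 successes in the first 4. With X ~ Binomial(4, 0.85), P(Y ≤ 4) = 1 − P(X ≤ 2).
  k=0: C(4,0)·0.85^0·0.15^4 = 0.00051
  k=1: C(4,1)·0.85^1·0.15^3 = 0.01148
  k=2: C(4,2)·0.85^2·0.15^2 = 0.09754
1 − 0.10952 = 0.89048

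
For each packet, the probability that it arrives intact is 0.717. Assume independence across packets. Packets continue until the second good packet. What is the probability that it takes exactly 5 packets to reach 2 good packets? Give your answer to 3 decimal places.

0.047

Y = trial on which the second success occurs; negative binomial, r=2, p=0.717.
P(Y=5) = C(4,1) · p^2 · (1−p)^3
= 4 · 0.51409 · 0.022665 = 0.04661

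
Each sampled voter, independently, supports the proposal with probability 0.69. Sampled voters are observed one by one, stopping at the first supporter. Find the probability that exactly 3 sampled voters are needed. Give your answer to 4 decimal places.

Geometric (trials to first success), p = 0.69.
P(Y = 3) = (1−p)^2 · p = 0.0961 · 0.69 = 0.066309

0.0663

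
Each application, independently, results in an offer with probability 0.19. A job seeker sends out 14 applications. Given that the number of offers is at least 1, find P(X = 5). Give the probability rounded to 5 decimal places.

0.07851

X ~ Binomial(14, 0.19). Want P(X=5 | X≥1) = P(X=5) / P(X≥1).
P(X=5) = C(14,5)·0.19^5·0.81^9 = 0.0744042
P(X≥1) = 1 − 0.0523348 = 0.9476652
Ratio = 0.0744042 / 0.9476652 = 0.0785131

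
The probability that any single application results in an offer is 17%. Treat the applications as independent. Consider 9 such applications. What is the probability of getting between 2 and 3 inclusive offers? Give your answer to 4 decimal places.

0.4172

X ~ Binomial(9, 0.17); P(2 ≤ X ≤ 3) = Σ C(9,k) p^k (1−p)^(9−k) over k:
  k=2: C(9,2)·0.17^2·0.83^7 = 0.282323
  k=3: C(9,3)·0.17^3·0.83^6 = 0.134926
Total = 0.417249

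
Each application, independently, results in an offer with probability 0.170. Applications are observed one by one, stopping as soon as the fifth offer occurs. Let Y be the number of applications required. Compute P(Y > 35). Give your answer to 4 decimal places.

0.2671

Needing more than 35 applications ⇔ fewer than 5 successes in the first 35. With X ~ Binomial(35, 0.17), P(Y > 35) = P(X ≤ 4).
  k=0: C(35,0)·0.17^0·0.83^35 = 0.001471
  k=1: C(35,1)·0.17^1·0.83^34 = 0.010548
  k=2: C(35,2)·0.17^2·0.83^33 = 0.036728
  k=3: C(35,3)·0.17^3·0.83^32 = 0.082748
  k=4: C(35,4)·0.17^4·0.83^31 = 0.135586
P(X ≤ 4) = 0.267081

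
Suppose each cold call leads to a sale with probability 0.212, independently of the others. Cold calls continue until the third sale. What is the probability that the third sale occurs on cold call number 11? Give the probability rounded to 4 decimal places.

Y = trial on which the third success occurs; negative binomial, r=3, p=0.212.
P(Y=11) = C(10,2) · p^3 · (1−p)^8
= 45 · 0.0095281 · 0.14867 = 0.063743

0.0637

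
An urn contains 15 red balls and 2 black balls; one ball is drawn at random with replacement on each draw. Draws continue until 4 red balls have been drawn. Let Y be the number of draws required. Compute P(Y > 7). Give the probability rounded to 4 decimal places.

0.0050

Needing more than 7 draws ⇔ fewer than 4 successes in the first 7. With X ~ Binomial(7, 0.882353), P(Y > 7) = P(X ≤ 3).
  k=0: C(7,0)·0.882353^0·0.117647^7 = 0.000000
  k=1: C(7,1)·0.882353^1·0.117647^6 = 0.000016
  k=2: C(7,2)·0.882353^2·0.117647^5 = 0.000368
  k=3: C(7,3)·0.882353^3·0.117647^4 = 0.004606
P(X ≤ 3) = 0.004991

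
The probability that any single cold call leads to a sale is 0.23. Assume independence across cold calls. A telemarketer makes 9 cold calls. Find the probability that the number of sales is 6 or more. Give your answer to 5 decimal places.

X ~ Binomial(9, 0.23); P(X ≥ 6) = Σ C(9,k) p^k (1−p)^(9−k) over k:
  k=6: C(9,6)·0.23^6·0.77^3 = 0.0056770
  k=7: C(9,7)·0.23^7·0.77^2 = 0.0007267
  k=8: C(9,8)·0.23^8·0.77^1 = 0.0000543
  k=9: C(9,9)·0.23^9·0.77^0 = 0.0000018
Total = 0.0064598

0.00646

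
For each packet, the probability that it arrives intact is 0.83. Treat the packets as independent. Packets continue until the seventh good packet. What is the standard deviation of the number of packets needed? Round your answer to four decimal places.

Y = total packets until the seventh success; negative binomial with r=7, p=0.83.
SD(Y) = √[r(1−p)/p²] = √(1.727391) = 1.314303

1.3143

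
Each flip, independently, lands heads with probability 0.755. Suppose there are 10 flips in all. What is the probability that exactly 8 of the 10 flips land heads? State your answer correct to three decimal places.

0.285

X ~ Binomial(n=10, p=0.755).
P(X=8) = C(10,8) · p^8 · (1−p)^2
= 45 · 0.10558 · 0.060025 = 0.28518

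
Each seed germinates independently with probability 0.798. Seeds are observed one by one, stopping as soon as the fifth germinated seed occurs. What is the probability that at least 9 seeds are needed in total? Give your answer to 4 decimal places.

0.0581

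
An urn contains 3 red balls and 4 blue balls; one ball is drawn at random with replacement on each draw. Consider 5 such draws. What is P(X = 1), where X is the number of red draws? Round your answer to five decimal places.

X ~ Binomial(n=5, p=0.428571).
P(X=1) = C(5,1) · p^1 · (1−p)^4
= 5 · 0.42857 · 0.10662 = 0.2284762

0.22848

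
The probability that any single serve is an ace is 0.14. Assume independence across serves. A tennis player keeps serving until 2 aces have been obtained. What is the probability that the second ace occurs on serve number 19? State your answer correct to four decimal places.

Y = trial on which the second success occurs; negative binomial, r=2, p=0.14.
P(Y=19) = C(18,1) · p^2 · (1−p)^17
= 18 · 0.0196 · 0.076997 = 0.027165

0.0272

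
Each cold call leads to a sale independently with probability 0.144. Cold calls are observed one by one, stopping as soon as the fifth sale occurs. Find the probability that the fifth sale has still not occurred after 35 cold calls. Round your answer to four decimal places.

Needing more than 35 cold calls ⇔ fewer than 5 successes in the first 35. With X ~ Binomial(35, 0.144), P(Y > 35) = P(X ≤ 4).
  k=0: C(35,0)·0.144^0·0.856^35 = 0.004331
  k=1: C(35,1)·0.144^1·0.856^34 = 0.025500
  k=2: C(35,2)·0.144^2·0.856^33 = 0.072925
  k=3: C(35,3)·0.144^3·0.856^32 = 0.134945
  k=4: C(35,4)·0.144^4·0.856^31 = 0.181609
P(X ≤ 4) = 0.419310

0.4193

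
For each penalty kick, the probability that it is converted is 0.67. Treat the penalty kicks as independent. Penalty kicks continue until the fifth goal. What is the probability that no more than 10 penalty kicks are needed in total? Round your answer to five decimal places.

Finishing within 10 penalty kicks ⇔ at least 5 successes in the first 10. With X ~ Binomial(10, 0.67), P(Y ≤ 10) = 1 − P(X ≤ 4).
  k=0: C(10,0)·0.67^0·0.33^10 = 0.0000153
  k=1: C(10,1)·0.67^1·0.33^9 = 0.0003110
  k=2: C(10,2)·0.67^2·0.33^8 = 0.0028410
  k=3: C(10,3)·0.67^3·0.33^7 = 0.0153817
  k=4: C(10,4)·0.67^4·0.33^6 = 0.0546515
1 − 0.0732005 = 0.9267995

0.92680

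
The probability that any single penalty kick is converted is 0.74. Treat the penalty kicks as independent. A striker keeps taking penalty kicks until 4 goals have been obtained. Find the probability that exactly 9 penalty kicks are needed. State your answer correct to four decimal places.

0.0200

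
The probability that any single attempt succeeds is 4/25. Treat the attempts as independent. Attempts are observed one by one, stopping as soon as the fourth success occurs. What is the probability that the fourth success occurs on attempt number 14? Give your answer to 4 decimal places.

0.0328

Y = trial on which the fourth success occurs; negative binomial, r=4, p=0.16.
P(Y=14) = C(13,3) · p^4 · (1−p)^10
= 286 · 0.00065536 · 0.1749 = 0.032782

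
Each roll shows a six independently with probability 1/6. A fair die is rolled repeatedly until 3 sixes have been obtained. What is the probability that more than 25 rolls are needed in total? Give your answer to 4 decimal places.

Needing more than 25 rolls ⇔ fewer than 3 successes in the first 25. With X ~ Binomial(25, 0.166667), P(Y > 25) = P(X ≤ 2).
  k=0: C(25,0)·0.166667^0·0.833333^25 = 0.010483
  k=1: C(25,1)·0.166667^1·0.833333^24 = 0.052413
  k=2: C(25,2)·0.166667^2·0.833333^23 = 0.125791
P(X ≤ 2) = 0.188687

0.1887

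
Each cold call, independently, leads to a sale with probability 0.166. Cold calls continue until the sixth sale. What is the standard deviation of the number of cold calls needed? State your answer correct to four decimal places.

13.4757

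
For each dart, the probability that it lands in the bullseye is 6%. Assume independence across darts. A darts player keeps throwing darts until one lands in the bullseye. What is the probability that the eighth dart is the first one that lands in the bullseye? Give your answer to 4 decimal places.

0.0389

Geometric (trials to first success), p = 0.06.
P(Y = 8) = (1−p)^7 · p = 0.64848 · 0.06 = 0.038909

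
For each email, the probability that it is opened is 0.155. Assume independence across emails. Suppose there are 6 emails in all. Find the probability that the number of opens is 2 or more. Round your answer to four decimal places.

0.2353

X ~ Binomial(6, 0.155); P(X ≥ 2) = Σ C(6,k) p^k (1−p)^(6−k) over k:
  k=2: C(6,2)·0.155^2·0.845^4 = 0.183731
  k=3: C(6,3)·0.155^3·0.845^3 = 0.044936
  k=4: C(6,4)·0.155^4·0.845^2 = 0.006182
  k=5: C(6,5)·0.155^5·0.845^1 = 0.000454
  k=6: C(6,6)·0.155^6·0.845^0 = 0.000014
Total = 0.235316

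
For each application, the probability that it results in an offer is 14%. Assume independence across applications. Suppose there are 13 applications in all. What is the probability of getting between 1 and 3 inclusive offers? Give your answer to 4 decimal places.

X ~ Binomial(13, 0.14); P(1 ≤ X ≤ 3) = Σ C(13,k) p^k (1−p)^(13−k) over k:
  k=1: C(13,1)·0.14^1·0.86^12 = 0.297888
  k=2: C(13,2)·0.14^2·0.86^11 = 0.290960
  k=3: C(13,3)·0.14^3·0.86^10 = 0.173674
Total = 0.762522

0.7625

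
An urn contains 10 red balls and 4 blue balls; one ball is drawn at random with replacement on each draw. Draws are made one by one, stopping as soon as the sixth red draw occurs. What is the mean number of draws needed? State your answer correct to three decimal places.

8.400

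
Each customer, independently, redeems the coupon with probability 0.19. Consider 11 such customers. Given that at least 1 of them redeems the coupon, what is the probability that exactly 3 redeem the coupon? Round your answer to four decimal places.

X ~ Binomial(11, 0.19). Want P(X=3 | X≥1) = P(X=3) / P(X≥1).
P(X=3) = C(11,3)·0.19^3·0.81^8 = 0.209713
P(X≥1) = 1 − 0.098477 = 0.901523
Ratio = 0.209713 / 0.901523 = 0.232621

0.2326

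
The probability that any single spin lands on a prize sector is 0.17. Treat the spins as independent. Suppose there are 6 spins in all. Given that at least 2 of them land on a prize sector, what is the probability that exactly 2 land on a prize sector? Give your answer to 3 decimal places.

0.758

X ~ Binomial(6, 0.17). Want P(X=2 | X≥2) = P(X=2) / P(X≥2).
P(X=2) = C(6,2)·0.17^2·0.83^4 = 0.20573
P(X≥2) = 1 − 0.32694 − 0.40178 = 0.27128
Ratio = 0.20573 / 0.27128 = 0.75838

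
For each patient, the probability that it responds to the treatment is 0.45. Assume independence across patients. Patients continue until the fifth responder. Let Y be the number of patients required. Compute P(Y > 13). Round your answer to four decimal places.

0.2279

Needing more than 13 patients ⇔ fewer than 5 successes in the first 13. With X ~ Binomial(13, 0.45), P(Y > 13) = P(X ≤ 4).
  k=0: C(13,0)·0.45^0·0.55^13 = 0.000421
  k=1: C(13,1)·0.45^1·0.55^12 = 0.004482
  k=2: C(13,2)·0.45^2·0.55^11 = 0.022004
  k=3: C(13,3)·0.45^3·0.55^10 = 0.066013
  k=4: C(13,4)·0.45^4·0.55^9 = 0.135027
P(X ≤ 4) = 0.227948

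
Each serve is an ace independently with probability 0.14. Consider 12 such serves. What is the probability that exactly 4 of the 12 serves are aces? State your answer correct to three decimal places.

0.057

X ~ Binomial(n=12, p=0.14).
P(X=4) = C(12,4) · p^4 · (1−p)^8
= 495 · 0.00038416 · 0.29922 = 0.05690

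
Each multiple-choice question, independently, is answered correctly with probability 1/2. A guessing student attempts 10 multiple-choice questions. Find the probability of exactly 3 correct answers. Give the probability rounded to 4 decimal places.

X ~ Binomial(n=10, p=0.50).
P(X=3) = C(10,3) · p^3 · (1−p)^7
= 120 · 0.125 · 0.0078125 = 0.117188

0.1172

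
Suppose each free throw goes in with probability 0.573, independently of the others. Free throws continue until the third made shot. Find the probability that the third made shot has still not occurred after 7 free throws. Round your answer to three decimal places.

0.125

Needing more than 7 free throws ⇔ fewer than 3 successes in the first 7. With X ~ Binomial(7, 0.573), P(Y > 7) = P(X ≤ 2).
  k=0: C(7,0)·0.573^0·0.427^7 = 0.00259
  k=1: C(7,1)·0.573^1·0.427^6 = 0.02431
  k=2: C(7,2)·0.573^2·0.427^5 = 0.09787
P(X ≤ 2) = 0.12477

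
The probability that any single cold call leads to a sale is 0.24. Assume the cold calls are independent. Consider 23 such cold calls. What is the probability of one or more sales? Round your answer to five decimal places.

P(at least one) = 1 − P(none) = 1 − (1 − 0.24)^23
= 1 − 0.0018143 = 0.9981857

0.99819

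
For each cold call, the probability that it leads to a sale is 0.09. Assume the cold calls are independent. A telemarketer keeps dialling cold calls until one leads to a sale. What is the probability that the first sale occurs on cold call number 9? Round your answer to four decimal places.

0.0423

Geometric (trials to first success), p = 0.09.
P(Y = 9) = (1−p)^8 · p = 0.47025 · 0.09 = 0.042323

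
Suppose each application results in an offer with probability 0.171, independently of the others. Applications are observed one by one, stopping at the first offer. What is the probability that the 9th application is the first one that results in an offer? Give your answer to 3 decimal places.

0.038

Geometric (trials to first success), p = 0.171.
P(Y = 9) = (1−p)^8 · p = 0.22307 · 0.171 = 0.03814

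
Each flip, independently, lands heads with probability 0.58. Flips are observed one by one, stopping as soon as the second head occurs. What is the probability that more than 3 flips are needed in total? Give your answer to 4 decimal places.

0.3810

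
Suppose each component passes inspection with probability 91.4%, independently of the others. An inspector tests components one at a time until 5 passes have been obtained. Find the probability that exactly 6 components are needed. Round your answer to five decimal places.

0.27428

Y = trial on which the fifth success occurs; negative binomial, r=5, p=0.914.
P(Y=6) = C(5,4) · p^5 · (1−p)^1
= 5 · 0.63787 · 0.086 = 0.2742833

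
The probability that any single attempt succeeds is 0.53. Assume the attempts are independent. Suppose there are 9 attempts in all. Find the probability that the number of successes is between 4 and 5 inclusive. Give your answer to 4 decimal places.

X ~ Binomial(9, 0.53); P(4 ≤ X ≤ 5) = Σ C(9,k) p^k (1−p)^(9−k) over k:
  k=4: C(9,4)·0.53^4·0.47^5 = 0.228015
  k=5: C(9,5)·0.53^5·0.47^4 = 0.257123
Total = 0.485138

0.4851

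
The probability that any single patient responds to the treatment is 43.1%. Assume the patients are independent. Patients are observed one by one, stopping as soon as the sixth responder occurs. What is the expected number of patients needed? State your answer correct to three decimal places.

13.921

Y = total patients until the sixth success; negative binomial with r=6, p=0.431.
E[Y] = r / p = 6 / 0.431 = 13.92111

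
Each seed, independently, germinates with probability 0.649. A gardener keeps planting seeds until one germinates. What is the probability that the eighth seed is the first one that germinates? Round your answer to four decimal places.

Geometric (trials to first success), p = 0.649.
P(Y = 8) = (1−p)^7 · p = 0.00065637 · 0.649 = 0.000426

0.0004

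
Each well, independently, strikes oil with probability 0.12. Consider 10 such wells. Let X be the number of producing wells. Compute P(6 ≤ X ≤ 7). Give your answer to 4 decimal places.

0.0004

X ~ Binomial(10, 0.12); P(6 ≤ X ≤ 7) = Σ C(10,k) p^k (1−p)^(10−k) over k:
  k=6: C(10,6)·0.12^6·0.88^4 = 0.000376
  k=7: C(10,7)·0.12^7·0.88^3 = 0.000029
Total = 0.000405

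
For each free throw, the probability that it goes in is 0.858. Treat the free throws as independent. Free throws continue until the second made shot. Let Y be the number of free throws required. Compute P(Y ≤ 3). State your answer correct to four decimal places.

0.9452

Finishing within 3 free throws ⇔ at least 2 successes in the first 3. With X ~ Binomial(3, 0.858), P(Y ≤ 3) = 1 − P(X ≤ 1).
  k=0: C(3,0)·0.858^0·0.142^3 = 0.002863
  k=1: C(3,1)·0.858^1·0.142^2 = 0.051902
1 − 0.054765 = 0.945235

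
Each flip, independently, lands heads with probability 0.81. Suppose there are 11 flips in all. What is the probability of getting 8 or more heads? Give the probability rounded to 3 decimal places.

X ~ Binomial(11, 0.81); P(X ≥ 8) = Σ C(11,k) p^k (1−p)^(11−k) over k:
  k=8: C(11,8)·0.81^8·0.19^3 = 0.20971
  k=9: C(11,9)·0.81^9·0.19^2 = 0.29801
  k=10: C(11,10)·0.81^10·0.19^1 = 0.25410
  k=11: C(11,11)·0.81^11·0.19^0 = 0.09848
Total = 0.86030

0.860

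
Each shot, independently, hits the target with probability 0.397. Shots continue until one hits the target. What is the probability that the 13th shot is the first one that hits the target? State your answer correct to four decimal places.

0.0009

Geometric (trials to first success), p = 0.397.
P(Y = 13) = (1−p)^12 · p = 0.002311 · 0.397 = 0.000917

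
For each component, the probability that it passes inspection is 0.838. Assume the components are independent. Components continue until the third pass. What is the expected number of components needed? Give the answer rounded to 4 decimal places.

Y = total components until the third success; negative binomial with r=3, p=0.838.
E[Y] = r / p = 3 / 0.838 = 3.579952

3.5800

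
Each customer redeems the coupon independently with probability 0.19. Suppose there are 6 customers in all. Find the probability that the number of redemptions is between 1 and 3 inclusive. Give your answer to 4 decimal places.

X ~ Binomial(6, 0.19); P(1 ≤ X ≤ 3) = Σ C(6,k) p^k (1−p)^(6−k) over k:
  k=1: C(6,1)·0.19^1·0.81^5 = 0.397493
  k=2: C(6,2)·0.19^2·0.81^4 = 0.233098
  k=3: C(6,3)·0.19^3·0.81^3 = 0.072903
Total = 0.703494

0.7035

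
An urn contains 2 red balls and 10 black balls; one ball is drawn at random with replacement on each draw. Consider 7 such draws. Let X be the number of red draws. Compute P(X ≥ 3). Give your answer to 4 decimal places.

0.0958

X ~ Binomial(7, 0.166667); P(X ≥ 3) = Σ C(7,k) p^k (1−p)^(7−k) over k:
  k=3: C(7,3)·0.166667^3·0.833333^4 = 0.078143
  k=4: C(7,4)·0.166667^4·0.833333^3 = 0.015629
  k=5: C(7,5)·0.166667^5·0.833333^2 = 0.001875
  k=6: C(7,6)·0.166667^6·0.833333^1 = 0.000125
  k=7: C(7,7)·0.166667^7·0.833333^0 = 0.000004
Total = 0.095775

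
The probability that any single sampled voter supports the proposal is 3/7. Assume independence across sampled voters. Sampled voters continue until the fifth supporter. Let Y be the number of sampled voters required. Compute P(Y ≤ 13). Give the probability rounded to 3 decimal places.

Finishing within 13 sampled voters ⇔ at least 5 successes in the first 13. With X ~ Binomial(13, 0.428571), P(Y ≤ 13) = 1 − P(X ≤ 4).
  k=0: C(13,0)·0.428571^0·0.571429^13 = 0.00069
  k=1: C(13,1)·0.428571^1·0.571429^12 = 0.00675
  k=2: C(13,2)·0.428571^2·0.571429^11 = 0.03039
  k=3: C(13,3)·0.428571^3·0.571429^10 = 0.08357
  k=4: C(13,4)·0.428571^4·0.571429^9 = 0.15670
1 − 0.27810 = 0.72190

0.722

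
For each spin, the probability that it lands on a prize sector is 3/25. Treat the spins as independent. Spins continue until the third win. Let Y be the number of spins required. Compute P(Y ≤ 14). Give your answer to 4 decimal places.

0.2315

Finishing within 14 spins ⇔ at least 3 successes in the first 14. With X ~ Binomial(14, 0.12), P(Y ≤ 14) = 1 − P(X ≤ 2).
  k=0: C(14,0)·0.12^0·0.88^14 = 0.167016
  k=1: C(14,1)·0.12^1·0.88^13 = 0.318848
  k=2: C(14,2)·0.12^2·0.88^12 = 0.282615
1 − 0.768479 = 0.231521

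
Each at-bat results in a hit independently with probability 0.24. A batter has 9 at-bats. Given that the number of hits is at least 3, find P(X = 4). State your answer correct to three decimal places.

0.285

X ~ Binomial(9, 0.24). Want P(X=4 | X≥3) = P(X=4) / P(X≥3).
P(X=4) = C(9,4)·0.24^4·0.76^5 = 0.10599
P(X≥3) = 1 − 0.08459 − 0.24042 − 0.30368 = 0.37131
Ratio = 0.10599 / 0.37131 = 0.28546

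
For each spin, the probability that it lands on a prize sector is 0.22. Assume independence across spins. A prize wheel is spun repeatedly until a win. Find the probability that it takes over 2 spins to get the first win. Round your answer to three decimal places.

0.608

Y = number of spins to the first success; geometric, p = 0.22.
P(Y > 2) = P(first 2 all fail) = (1−p)^2 = 0.60840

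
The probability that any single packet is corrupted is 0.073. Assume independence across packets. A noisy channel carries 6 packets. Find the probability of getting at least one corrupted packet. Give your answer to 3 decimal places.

0.365

P(at least one) = 1 − P(none) = 1 − (1 − 0.073)^6
= 1 − 0.63457 = 0.36543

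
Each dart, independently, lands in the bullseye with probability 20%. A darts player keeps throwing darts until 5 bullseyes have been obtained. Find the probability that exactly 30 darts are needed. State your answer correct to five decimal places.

0.02871

Y = trial on which the fifth success occurs; negative binomial, r=5, p=0.20.
P(Y=30) = C(29,4) · p^5 · (1−p)^25
= 23751 · 0.00032 · 0.0037779 = 0.0287132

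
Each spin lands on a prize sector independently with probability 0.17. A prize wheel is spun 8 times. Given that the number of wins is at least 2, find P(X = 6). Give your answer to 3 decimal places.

0.001

X ~ Binomial(8, 0.17). Want P(X=6 | X≥2) = P(X=6) / P(X≥2).
P(X=6) = C(8,6)·0.17^6·0.83^2 = 0.00047
P(X≥2) = 1 − 0.22523 − 0.36905 = 0.40572
Ratio = 0.00047 / 0.40572 = 0.00115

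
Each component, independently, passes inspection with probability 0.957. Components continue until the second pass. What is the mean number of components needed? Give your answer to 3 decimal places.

2.090

Y = total components until the second success; negative binomial with r=2, p=0.957.
E[Y] = r / p = 2 / 0.957 = 2.08986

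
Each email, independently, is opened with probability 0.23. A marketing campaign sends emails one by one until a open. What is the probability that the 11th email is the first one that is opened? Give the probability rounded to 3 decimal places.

0.017

Geometric (trials to first success), p = 0.23.
P(Y = 11) = (1−p)^10 · p = 0.073267 · 0.23 = 0.01685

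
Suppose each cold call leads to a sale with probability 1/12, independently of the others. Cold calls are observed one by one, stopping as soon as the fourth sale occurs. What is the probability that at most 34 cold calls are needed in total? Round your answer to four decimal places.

Finishing within 34 cold calls ⇔ at least 4 successes in the first 34. With X ~ Binomial(34, 0.083333), P(Y ≤ 34) = 1 − P(X ≤ 3).
  k=0: C(34,0)·0.083333^0·0.916667^34 = 0.051903
  k=1: C(34,1)·0.083333^1·0.916667^33 = 0.160426
  k=2: C(34,2)·0.083333^2·0.916667^32 = 0.240639
  k=3: C(34,3)·0.083333^3·0.916667^31 = 0.233347
1 − 0.686315 = 0.313685

0.3137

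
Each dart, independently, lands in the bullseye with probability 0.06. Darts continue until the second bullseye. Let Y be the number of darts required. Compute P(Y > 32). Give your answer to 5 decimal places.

Needing more than 32 darts ⇔ fewer than 2 successes in the first 32. With X ~ Binomial(32, 0.06), P(Y > 32) = P(X ≤ 1).
  k=0: C(32,0)·0.06^0·0.94^32 = 0.1380675
  k=1: C(32,1)·0.06^1·0.94^31 = 0.2820101
P(X ≤ 1) = 0.4200776

0.42008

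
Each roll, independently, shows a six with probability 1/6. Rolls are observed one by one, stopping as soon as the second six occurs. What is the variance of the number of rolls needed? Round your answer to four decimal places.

60.0000

Y = total rolls until the second success; negative binomial with r=2, p=0.166667.
Var(Y) = r(1−p)/p² = 2·0.833333 / 0.166667² = 60.000000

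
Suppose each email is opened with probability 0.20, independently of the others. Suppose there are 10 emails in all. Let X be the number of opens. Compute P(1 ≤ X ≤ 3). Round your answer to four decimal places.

X ~ Binomial(10, 0.20); P(1 ≤ X ≤ 3) = Σ C(10,k) p^k (1−p)^(10−k) over k:
  k=1: C(10,1)·0.20^1·0.80^9 = 0.268435
  k=2: C(10,2)·0.20^2·0.80^8 = 0.301990
  k=3: C(10,3)·0.20^3·0.80^7 = 0.201327
Total = 0.771752

0.7718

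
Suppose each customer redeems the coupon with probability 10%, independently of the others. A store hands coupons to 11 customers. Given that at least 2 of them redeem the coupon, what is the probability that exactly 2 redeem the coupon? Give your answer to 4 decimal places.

0.7041

X ~ Binomial(11, 0.10). Want P(X=2 | X≥2) = P(X=2) / P(X≥2).
P(X=2) = C(11,2)·0.10^2·0.90^9 = 0.213081
P(X≥2) = 1 − 0.313811 − 0.383546 = 0.302643
Ratio = 0.213081 / 0.302643 = 0.704068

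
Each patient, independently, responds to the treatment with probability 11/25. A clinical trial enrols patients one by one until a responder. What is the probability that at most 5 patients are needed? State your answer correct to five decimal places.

0.94493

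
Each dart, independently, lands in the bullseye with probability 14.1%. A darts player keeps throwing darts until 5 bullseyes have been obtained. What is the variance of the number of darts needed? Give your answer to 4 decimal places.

216.0354

Y = total darts until the fifth success; negative binomial with r=5, p=0.141.
Var(Y) = r(1−p)/p² = 5·0.859 / 0.141² = 216.035411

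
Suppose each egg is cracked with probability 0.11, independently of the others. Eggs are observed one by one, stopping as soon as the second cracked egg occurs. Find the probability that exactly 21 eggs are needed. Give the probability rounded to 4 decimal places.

0.0264

Y = trial on which the second success occurs; negative binomial, r=2, p=0.11.
P(Y=21) = C(20,1) · p^2 · (1−p)^19
= 20 · 0.0121 · 0.10925 = 0.026438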